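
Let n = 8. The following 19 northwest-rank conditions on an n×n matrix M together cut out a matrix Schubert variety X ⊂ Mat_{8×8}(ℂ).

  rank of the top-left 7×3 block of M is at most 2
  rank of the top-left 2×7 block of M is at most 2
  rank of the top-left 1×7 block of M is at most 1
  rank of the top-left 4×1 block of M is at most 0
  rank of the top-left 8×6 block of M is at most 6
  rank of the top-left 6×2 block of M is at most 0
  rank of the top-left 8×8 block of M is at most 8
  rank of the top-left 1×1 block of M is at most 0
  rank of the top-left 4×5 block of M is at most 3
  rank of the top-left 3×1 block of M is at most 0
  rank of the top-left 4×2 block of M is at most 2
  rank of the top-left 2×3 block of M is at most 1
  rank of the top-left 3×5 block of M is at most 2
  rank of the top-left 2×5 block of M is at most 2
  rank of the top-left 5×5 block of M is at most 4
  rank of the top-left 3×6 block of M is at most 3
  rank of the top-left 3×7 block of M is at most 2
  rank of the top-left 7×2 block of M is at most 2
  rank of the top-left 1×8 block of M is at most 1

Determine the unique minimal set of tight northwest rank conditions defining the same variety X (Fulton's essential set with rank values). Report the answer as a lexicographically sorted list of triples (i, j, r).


Propagating the 19 rank bounds to every northwest block:

  0 0 1 1 1 1 1 1
  0 0 1 2 2 2 2 2
  0 0 1 2 2 2 2 3
  0 0 1 2 3 3 3 4
  0 0 1 2 3 4 4 5
  0 0 1 2 3 4 5 6
  1 1 2 3 4 5 6 7
  1 2 3 4 5 6 7 8

second differences of R give the permutation w = (3, 4, 8, 5, 6, 7, 1, 2).

|D(w)|=15, |Ess(w)|=2:

[(3, 7, 2), (6, 2, 0)]


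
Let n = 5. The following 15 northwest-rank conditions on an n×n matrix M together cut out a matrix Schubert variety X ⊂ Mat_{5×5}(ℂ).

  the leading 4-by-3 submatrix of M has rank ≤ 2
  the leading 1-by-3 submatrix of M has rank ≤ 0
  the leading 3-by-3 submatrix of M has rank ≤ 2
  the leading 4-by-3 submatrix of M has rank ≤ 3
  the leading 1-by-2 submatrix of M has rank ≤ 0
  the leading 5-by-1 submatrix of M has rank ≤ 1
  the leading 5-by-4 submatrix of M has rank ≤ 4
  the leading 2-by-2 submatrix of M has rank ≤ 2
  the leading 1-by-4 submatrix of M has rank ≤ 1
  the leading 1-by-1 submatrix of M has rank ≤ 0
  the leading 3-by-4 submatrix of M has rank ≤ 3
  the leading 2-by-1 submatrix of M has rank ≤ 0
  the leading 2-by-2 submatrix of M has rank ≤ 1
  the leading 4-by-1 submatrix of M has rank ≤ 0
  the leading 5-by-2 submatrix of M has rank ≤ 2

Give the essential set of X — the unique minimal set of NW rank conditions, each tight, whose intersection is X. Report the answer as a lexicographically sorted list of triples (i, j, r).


Computing R[i][j] = min implied NW-rank bound (n=5, 15 conditions):

  0 | 0 | 0 | 1 | 1
  0 | 1 | 1 | 2 | 2
  0 | 1 | 2 | 3 | 3
  0 | 1 | 2 | 3 | 4
  1 | 2 | 3 | 4 | 5

the unique w with this rank table is (4, 2, 3, 5, 1).

Fulton essential set (2 of the 6 Rothe cells):

[(1, 3, 0), (4, 1, 0)]


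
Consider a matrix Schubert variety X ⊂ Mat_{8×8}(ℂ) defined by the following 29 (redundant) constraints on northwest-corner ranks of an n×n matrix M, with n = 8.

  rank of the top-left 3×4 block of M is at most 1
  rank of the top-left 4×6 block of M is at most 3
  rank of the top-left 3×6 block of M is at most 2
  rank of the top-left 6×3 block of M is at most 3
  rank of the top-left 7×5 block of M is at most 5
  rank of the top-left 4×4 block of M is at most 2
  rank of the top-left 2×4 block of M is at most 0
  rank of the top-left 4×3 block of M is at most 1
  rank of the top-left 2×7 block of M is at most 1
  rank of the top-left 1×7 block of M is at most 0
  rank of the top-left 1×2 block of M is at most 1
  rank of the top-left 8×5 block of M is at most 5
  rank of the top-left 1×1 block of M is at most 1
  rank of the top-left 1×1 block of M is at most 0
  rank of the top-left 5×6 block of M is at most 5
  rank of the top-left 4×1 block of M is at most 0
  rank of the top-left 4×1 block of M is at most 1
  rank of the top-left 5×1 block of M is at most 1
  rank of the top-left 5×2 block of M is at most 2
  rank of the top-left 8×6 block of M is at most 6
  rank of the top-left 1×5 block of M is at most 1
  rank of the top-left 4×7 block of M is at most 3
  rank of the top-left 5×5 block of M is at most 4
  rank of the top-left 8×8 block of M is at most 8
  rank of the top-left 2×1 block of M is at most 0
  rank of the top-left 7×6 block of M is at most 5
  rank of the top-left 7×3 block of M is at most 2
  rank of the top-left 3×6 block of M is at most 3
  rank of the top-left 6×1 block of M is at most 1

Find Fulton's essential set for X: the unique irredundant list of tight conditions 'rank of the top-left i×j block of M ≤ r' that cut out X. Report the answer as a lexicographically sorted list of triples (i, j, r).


Recovering R(i,j) via the rank-extension bound from the 29 conditions:

  R[1]: 0 | 0 | 0 | 0 | 0 | 0 | 0 | 1
  R[2]: 0 | 0 | 0 | 0 | 1 | 1 | 1 | 2
  R[3]: 0 | 1 | 1 | 1 | 2 | 2 | 2 | 3
  R[4]: 0 | 1 | 1 | 2 | 3 | 3 | 3 | 4
  R[5]: 1 | 2 | 2 | 3 | 4 | 4 | 4 | 5
  R[6]: 1 | 2 | 2 | 3 | 4 | 5 | 5 | 6
  R[7]: 1 | 2 | 2 | 3 | 4 | 5 | 6 | 7
  R[8]: 1 | 2 | 3 | 4 | 5 | 6 | 7 | 8

the unique w with this rank table is (8, 5, 2, 4, 1, 6, 7, 3).

Fulton essential set (5 of the 16 Rothe cells):

[(1, 7, 0), (2, 4, 0), (4, 1, 0), (4, 3, 1), (7, 3, 2)]


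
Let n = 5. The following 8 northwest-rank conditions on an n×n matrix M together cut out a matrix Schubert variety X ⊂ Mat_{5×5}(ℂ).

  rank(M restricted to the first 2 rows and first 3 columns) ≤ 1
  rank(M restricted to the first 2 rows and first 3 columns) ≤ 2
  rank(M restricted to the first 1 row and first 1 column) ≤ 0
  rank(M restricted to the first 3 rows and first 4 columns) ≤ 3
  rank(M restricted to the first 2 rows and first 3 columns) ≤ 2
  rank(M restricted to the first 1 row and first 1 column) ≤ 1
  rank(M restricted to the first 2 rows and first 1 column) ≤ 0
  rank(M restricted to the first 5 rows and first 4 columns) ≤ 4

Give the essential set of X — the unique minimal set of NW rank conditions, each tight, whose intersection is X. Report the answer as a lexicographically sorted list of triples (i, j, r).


Propagating the 8 rank bounds to every northwest block:

  i=1: 0  1  1  1  1
  i=2: 0  1  1  2  2
  i=3: 1  2  2  3  3
  i=4: 1  2  3  4  4
  i=5: 1  2  3  4  5

second differences of R give the permutation w = (2, 4, 1, 3, 5).

ℓ(w)=3; the 2 essential cells (i,j,r):

[(2, 1, 0), (2, 3, 1)]


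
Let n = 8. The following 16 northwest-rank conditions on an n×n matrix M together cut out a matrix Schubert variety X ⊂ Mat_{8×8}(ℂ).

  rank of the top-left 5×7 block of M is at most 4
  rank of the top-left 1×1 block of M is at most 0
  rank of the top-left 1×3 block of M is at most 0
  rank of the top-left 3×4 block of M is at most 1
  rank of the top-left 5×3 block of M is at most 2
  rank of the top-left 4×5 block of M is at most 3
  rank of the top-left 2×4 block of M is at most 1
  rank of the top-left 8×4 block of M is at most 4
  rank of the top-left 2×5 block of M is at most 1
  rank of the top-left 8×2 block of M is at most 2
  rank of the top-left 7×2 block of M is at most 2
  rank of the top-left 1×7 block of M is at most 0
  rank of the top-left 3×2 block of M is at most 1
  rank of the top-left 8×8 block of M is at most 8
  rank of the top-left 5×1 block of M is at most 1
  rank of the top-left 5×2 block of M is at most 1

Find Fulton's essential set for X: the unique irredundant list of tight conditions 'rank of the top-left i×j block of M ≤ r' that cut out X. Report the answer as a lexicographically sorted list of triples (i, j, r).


Reconstructing r_w from the 16 given conditions:

  row 1: 0 | 0 | 0 | 0 | 0 | 0 | 0 | 1
  row 2: 1 | 1 | 1 | 1 | 1 | 1 | 1 | 2
  row 3: 1 | 1 | 1 | 1 | 2 | 2 | 2 | 3
  row 4: 1 | 1 | 2 | 2 | 3 | 3 | 3 | 4
  row 5: 1 | 1 | 2 | 3 | 4 | 4 | 4 | 5
  row 6: 1 | 2 | 3 | 4 | 5 | 5 | 5 | 6
  row 7: 1 | 2 | 3 | 4 | 5 | 6 | 6 | 7
  row 8: 1 | 2 | 3 | 4 | 5 | 6 | 7 | 8

second differences of R give the permutation w = (8, 1, 5, 3, 4, 2, 6, 7).

D(w) has 12 cells with 3 SE-corners; essential set:

[(1, 7, 0), (3, 4, 1), (5, 2, 1)]


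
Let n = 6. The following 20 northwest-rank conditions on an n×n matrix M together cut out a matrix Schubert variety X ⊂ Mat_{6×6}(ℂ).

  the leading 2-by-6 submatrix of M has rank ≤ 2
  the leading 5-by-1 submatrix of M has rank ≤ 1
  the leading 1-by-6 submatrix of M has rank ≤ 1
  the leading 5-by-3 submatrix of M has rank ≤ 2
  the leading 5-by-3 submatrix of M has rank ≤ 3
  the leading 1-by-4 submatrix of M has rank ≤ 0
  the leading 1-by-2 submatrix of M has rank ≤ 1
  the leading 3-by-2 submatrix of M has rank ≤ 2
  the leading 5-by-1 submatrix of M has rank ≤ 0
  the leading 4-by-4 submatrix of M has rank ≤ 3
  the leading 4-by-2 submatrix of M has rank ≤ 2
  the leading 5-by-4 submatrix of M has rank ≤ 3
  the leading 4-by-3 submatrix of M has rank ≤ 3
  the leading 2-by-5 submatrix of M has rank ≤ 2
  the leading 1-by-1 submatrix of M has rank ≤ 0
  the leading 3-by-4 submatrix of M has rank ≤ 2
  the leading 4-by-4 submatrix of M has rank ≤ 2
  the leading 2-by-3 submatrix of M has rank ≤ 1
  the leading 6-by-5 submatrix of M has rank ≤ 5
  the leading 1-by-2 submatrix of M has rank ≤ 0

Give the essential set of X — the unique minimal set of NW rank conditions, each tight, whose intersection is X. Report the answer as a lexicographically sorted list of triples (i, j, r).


Rank table r_w(6×6) implied by the 20 constraints:

  row 1: 0  0  0  0  1  1
  row 2: 0  1  1  1  2  2
  row 3: 0  1  2  2  3  3
  row 4: 0  1  2  2  3  4
  row 5: 0  1  2  3  4  5
  row 6: 1  2  3  4  5  6

giving w = (5, 2, 3, 6, 4, 1) via Δ²R.

3 SE-corners of the 9-cell Rothe diagram give Ess(w):

[(1, 4, 0), (4, 4, 2), (5, 1, 0)]


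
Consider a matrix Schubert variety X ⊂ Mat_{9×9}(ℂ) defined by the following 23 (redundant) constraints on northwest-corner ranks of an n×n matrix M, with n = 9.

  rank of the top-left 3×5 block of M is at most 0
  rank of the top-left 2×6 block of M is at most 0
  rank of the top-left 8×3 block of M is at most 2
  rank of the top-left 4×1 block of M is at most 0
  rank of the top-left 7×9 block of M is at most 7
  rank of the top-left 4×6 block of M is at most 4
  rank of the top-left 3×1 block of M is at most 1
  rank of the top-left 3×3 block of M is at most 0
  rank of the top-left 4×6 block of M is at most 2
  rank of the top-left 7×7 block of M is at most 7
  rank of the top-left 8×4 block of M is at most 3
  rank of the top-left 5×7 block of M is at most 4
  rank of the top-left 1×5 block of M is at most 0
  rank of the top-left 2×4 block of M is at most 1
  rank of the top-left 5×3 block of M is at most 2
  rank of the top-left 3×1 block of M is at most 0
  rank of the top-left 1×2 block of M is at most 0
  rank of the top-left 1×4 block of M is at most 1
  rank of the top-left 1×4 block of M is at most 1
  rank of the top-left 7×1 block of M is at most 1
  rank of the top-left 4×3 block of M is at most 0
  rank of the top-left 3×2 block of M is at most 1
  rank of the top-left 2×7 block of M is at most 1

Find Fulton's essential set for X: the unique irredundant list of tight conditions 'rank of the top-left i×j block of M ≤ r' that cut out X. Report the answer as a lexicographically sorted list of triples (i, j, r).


Recovering R(i,j) via the rank-extension bound from the 23 conditions:

  i=1: 0, 0, 0, 0, 0, 0, 1, 1, 1
  i=2: 0, 0, 0, 0, 0, 0, 1, 2, 2
  i=3: 0, 0, 0, 0, 0, 1, 2, 3, 3
  i=4: 0, 0, 0, 1, 1, 2, 3, 4, 4
  i=5: 1, 1, 1, 2, 2, 3, 4, 5, 5
  i=6: 1, 2, 2, 3, 3, 4, 5, 6, 6
  i=7: 1, 2, 2, 3, 4, 5, 6, 7, 7
  i=8: 1, 2, 2, 3, 4, 5, 6, 7, 8
  i=9: 1, 2, 3, 4, 5, 6, 7, 8, 9

reading off 1-entries of Δ²R: w = (7, 8, 6, 4, 1, 2, 5, 9, 3).

4 SE-corners of the 22-cell Rothe diagram give Ess(w):

[(2, 6, 0), (3, 5, 0), (4, 3, 0), (8, 3, 2)]


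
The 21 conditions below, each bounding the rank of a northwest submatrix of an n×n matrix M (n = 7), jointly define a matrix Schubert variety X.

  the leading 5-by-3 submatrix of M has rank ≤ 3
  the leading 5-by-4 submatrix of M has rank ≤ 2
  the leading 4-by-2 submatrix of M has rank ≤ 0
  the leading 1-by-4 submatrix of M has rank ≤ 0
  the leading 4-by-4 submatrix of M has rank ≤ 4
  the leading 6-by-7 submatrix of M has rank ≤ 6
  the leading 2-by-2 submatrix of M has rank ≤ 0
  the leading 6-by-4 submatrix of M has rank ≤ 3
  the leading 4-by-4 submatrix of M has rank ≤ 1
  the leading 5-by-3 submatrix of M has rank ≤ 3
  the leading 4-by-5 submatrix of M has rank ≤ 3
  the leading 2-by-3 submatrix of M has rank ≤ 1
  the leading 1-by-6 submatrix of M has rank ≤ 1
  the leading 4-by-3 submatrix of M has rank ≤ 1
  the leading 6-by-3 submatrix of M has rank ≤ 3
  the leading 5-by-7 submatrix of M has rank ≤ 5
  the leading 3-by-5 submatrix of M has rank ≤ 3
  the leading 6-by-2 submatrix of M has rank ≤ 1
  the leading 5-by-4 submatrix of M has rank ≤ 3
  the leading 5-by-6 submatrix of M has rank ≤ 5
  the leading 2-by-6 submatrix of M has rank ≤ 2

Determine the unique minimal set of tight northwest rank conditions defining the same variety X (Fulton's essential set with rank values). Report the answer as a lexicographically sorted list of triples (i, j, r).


The tightest implied rank at each (i,j), from the 21 conditions:

  0, 0, 0, 0, 1, 1, 1
  0, 0, 1, 1, 2, 2, 2
  0, 0, 1, 1, 2, 3, 3
  0, 0, 1, 1, 2, 3, 4
  1, 1, 2, 2, 3, 4, 5
  1, 1, 2, 3, 4, 5, 6
  1, 2, 3, 4, 5, 6, 7

second differences of R give the permutation w = (5, 3, 6, 7, 1, 4, 2).

ℓ(w)=13; the 4 essential cells (i,j,r):

[(1, 4, 0), (4, 2, 0), (4, 4, 1), (6, 2, 1)]


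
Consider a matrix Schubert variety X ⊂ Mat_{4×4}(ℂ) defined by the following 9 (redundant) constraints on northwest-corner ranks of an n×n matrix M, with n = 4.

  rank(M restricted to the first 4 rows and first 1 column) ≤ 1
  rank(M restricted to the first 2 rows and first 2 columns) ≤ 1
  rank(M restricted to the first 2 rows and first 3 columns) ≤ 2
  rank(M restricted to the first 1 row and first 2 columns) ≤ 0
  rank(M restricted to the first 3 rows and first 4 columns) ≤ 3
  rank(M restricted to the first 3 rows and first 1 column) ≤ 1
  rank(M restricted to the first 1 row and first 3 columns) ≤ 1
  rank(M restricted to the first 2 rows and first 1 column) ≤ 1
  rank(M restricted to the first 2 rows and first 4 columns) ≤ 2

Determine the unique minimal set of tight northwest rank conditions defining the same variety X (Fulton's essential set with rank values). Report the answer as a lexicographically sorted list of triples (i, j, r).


The tightest implied rank at each (i,j), from the 9 conditions:

  row 1: 0 0 1 1
  row 2: 1 1 2 2
  row 3: 1 2 3 3
  row 4: 1 2 3 4

second differences of R give the permutation w = (3, 1, 2, 4).

Fulton essential set (1 of the 2 Rothe cells):

[(1, 2, 0)]


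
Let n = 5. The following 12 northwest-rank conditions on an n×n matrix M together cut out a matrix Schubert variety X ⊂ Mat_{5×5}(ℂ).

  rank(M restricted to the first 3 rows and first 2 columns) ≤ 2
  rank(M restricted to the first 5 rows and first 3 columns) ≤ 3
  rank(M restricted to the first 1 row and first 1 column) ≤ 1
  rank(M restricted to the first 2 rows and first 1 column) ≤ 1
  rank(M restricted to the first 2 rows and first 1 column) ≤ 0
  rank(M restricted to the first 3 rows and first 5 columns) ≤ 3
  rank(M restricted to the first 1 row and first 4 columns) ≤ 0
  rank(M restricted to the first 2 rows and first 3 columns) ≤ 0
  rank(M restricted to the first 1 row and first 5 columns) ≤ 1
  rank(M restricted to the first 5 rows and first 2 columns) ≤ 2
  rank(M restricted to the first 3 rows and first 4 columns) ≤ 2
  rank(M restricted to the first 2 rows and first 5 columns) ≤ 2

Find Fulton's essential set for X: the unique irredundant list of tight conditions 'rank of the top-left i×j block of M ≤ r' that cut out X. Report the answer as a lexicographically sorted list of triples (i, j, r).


Rank table r_w(5×5) implied by the 12 constraints:

  row 1: 0, 0, 0, 0, 1
  row 2: 0, 0, 0, 1, 2
  row 3: 1, 1, 1, 2, 3
  row 4: 1, 2, 2, 3, 4
  row 5: 1, 2, 3, 4, 5

reading off 1-entries of Δ²R: w = (5, 4, 1, 2, 3).

2 SE-corners of the 7-cell Rothe diagram give Ess(w):

[(1, 4, 0), (2, 3, 0)]


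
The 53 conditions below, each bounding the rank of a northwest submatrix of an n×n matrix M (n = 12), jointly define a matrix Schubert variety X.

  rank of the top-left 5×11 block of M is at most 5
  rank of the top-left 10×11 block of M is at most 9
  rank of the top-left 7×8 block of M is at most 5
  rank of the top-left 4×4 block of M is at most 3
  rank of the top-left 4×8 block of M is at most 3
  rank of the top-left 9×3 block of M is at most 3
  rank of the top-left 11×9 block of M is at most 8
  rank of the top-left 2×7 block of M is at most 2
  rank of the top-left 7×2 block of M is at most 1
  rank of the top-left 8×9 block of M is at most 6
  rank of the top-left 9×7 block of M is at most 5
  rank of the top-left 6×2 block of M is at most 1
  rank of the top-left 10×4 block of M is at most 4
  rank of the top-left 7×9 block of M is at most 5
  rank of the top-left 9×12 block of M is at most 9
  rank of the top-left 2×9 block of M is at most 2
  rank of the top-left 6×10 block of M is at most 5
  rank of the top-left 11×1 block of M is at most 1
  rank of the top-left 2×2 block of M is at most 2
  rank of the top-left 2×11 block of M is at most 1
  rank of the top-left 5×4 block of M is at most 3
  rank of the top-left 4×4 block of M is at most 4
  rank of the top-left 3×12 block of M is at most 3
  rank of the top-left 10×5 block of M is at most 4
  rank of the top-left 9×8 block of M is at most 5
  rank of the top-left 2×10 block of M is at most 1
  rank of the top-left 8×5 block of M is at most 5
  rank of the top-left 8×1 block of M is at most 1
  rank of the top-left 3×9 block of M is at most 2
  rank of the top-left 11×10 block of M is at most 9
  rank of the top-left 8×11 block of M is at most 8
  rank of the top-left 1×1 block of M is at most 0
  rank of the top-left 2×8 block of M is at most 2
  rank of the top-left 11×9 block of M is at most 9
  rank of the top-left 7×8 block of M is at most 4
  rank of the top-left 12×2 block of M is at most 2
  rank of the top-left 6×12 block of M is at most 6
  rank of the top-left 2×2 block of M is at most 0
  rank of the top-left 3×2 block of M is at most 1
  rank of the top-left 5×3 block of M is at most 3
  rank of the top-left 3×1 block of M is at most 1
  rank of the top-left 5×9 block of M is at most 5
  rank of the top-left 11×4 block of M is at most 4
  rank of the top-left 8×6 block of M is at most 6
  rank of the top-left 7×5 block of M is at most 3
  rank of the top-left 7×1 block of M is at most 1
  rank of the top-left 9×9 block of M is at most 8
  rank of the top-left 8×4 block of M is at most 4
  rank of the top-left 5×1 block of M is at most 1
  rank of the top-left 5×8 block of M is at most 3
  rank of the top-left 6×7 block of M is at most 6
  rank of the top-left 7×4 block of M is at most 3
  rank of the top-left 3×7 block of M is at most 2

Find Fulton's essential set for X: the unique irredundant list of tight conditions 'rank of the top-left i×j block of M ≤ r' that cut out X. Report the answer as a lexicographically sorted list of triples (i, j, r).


Recovering R(i,j) via the rank-extension bound from the 53 conditions:

  0  0  1  1  1  1  1  1  1  1  1  1
  0  0  1  1  1  1  1  1  1  1  1  2
  1  1  2  2  2  2  2  2  2  2  2  3
  1  1  2  3  3  3  3  3  3  3  3  4
  1  1  2  3  3  3  3  3  4  4  4  5
  1  1  2  3  3  4  4  4  5  5  5  6
  1  1  2  3  3  4  4  4  5  6  6  7
  1  2  3  4  4  5  5  5  6  7  7  8
  1  2  3  4  4  5  5  5  6  7  8  9
  1  2  3  4  4  5  6  6  7  8  9  10
  1  2  3  4  5  6  7  7  8  9  10  11
  1  2  3  4  5  6  7  8  9  10  11  12

reading off 1-entries of Δ²R: w = (3, 12, 1, 4, 9, 6, 10, 2, 11, 7, 5, 8).

8 SE-corners of the 28-cell Rothe diagram give Ess(w):

[(2, 2, 0), (2, 11, 1), (5, 8, 3), (7, 2, 1), (7, 5, 3), (7, 8, 4), (9, 8, 5), (10, 5, 4)]


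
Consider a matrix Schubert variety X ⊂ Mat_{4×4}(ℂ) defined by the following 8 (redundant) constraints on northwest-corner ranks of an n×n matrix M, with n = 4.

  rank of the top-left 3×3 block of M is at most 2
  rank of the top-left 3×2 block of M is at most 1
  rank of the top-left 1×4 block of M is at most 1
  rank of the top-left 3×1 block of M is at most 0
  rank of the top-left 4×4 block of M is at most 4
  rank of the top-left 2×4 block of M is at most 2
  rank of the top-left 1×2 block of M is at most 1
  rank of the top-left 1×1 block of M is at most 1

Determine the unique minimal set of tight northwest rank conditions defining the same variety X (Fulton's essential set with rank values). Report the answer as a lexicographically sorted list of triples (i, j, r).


Rank table r_w(4×4) implied by the 8 constraints:

  0, 1, 1, 1
  0, 1, 2, 2
  0, 1, 2, 3
  1, 2, 3, 4

the unique w with this rank table is (2, 3, 4, 1).

Rothe diagram D(w) (3 cells), 1 SE-corner (essential condition):

[(3, 1, 0)]


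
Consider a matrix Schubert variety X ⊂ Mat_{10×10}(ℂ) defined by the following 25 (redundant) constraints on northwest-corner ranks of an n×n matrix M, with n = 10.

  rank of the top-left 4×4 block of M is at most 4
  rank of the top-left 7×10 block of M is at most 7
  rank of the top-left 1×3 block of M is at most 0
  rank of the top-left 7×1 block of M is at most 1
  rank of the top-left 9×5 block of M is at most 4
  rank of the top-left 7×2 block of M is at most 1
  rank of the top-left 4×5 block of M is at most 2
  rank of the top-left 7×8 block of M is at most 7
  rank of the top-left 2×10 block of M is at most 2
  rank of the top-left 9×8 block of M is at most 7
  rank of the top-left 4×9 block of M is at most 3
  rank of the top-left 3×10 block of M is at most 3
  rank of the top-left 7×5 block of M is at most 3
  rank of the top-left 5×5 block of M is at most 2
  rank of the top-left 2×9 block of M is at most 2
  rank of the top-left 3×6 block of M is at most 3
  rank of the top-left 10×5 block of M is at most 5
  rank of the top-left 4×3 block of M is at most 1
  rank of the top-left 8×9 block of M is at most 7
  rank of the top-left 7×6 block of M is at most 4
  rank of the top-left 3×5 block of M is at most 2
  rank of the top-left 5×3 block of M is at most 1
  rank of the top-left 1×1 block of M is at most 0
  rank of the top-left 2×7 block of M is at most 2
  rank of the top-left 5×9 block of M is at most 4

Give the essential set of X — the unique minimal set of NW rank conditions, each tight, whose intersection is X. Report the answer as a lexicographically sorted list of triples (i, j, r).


Propagating the 25 rank bounds to every northwest block:

  0, 0, 0, 1, 1, 1, 1, 1, 1, 1
  1, 1, 1, 2, 2, 2, 2, 2, 2, 2
  1, 1, 1, 2, 2, 3, 3, 3, 3, 3
  1, 1, 1, 2, 2, 3, 3, 3, 3, 4
  1, 1, 1, 2, 2, 3, 4, 4, 4, 5
  1, 1, 2, 3, 3, 4, 5, 5, 5, 6
  1, 1, 2, 3, 3, 4, 5, 6, 6, 7
  1, 2, 3, 4, 4, 5, 6, 7, 7, 8
  1, 2, 3, 4, 4, 5, 6, 7, 8, 9
  1, 2, 3, 4, 5, 6, 7, 8, 9, 10

so w = (4, 1, 6, 10, 7, 3, 8, 2, 9, 5).

ℓ(w)=19; the 7 essential cells (i,j,r):

[(1, 3, 0), (4, 9, 3), (5, 3, 1), (5, 5, 2), (7, 2, 1), (7, 5, 3), (9, 5, 4)]


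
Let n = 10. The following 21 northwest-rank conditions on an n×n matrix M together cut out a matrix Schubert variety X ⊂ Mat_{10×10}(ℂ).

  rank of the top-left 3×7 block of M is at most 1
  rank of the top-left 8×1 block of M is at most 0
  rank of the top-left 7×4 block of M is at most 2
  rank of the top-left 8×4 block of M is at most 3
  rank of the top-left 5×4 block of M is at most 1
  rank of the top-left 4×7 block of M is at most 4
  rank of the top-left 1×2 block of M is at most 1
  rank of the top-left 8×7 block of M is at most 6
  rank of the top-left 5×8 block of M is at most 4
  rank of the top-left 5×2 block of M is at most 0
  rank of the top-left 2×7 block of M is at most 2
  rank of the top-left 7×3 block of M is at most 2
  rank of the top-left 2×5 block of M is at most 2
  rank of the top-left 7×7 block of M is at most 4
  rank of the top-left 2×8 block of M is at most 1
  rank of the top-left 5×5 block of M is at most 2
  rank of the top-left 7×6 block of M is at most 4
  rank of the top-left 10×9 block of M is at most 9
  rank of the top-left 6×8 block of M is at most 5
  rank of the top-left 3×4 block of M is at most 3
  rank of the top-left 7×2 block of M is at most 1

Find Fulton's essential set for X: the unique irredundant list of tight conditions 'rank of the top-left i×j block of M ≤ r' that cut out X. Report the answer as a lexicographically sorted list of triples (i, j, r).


Recovering R(i,j) via the rank-extension bound from the 21 conditions:

  i=1: 0  0  1  1  1  1  1  1  1  1
  i=2: 0  0  1  1  1  1  1  1  2  2
  i=3: 0  0  1  1  1  1  1  2  3  3
  i=4: 0  0  1  1  2  2  2  3  4  4
  i=5: 0  0  1  1  2  3  3  4  5  5
  i=6: 0  1  2  2  3  4  4  5  6  6
  i=7: 0  1  2  2  3  4  4  5  6  7
  i=8: 0  1  2  3  4  5  5  6  7  8
  i=9: 1  2  3  4  5  6  6  7  8  9
  i=10: 1  2  3  4  5  6  7  8  9  10

second differences of R give the permutation w = (3, 9, 8, 5, 6, 2, 10, 4, 1, 7).

7 SE-corners of the 26-cell Rothe diagram give Ess(w):

[(2, 8, 1), (3, 7, 1), (5, 2, 0), (5, 4, 1), (7, 4, 2), (7, 7, 4), (8, 1, 0)]


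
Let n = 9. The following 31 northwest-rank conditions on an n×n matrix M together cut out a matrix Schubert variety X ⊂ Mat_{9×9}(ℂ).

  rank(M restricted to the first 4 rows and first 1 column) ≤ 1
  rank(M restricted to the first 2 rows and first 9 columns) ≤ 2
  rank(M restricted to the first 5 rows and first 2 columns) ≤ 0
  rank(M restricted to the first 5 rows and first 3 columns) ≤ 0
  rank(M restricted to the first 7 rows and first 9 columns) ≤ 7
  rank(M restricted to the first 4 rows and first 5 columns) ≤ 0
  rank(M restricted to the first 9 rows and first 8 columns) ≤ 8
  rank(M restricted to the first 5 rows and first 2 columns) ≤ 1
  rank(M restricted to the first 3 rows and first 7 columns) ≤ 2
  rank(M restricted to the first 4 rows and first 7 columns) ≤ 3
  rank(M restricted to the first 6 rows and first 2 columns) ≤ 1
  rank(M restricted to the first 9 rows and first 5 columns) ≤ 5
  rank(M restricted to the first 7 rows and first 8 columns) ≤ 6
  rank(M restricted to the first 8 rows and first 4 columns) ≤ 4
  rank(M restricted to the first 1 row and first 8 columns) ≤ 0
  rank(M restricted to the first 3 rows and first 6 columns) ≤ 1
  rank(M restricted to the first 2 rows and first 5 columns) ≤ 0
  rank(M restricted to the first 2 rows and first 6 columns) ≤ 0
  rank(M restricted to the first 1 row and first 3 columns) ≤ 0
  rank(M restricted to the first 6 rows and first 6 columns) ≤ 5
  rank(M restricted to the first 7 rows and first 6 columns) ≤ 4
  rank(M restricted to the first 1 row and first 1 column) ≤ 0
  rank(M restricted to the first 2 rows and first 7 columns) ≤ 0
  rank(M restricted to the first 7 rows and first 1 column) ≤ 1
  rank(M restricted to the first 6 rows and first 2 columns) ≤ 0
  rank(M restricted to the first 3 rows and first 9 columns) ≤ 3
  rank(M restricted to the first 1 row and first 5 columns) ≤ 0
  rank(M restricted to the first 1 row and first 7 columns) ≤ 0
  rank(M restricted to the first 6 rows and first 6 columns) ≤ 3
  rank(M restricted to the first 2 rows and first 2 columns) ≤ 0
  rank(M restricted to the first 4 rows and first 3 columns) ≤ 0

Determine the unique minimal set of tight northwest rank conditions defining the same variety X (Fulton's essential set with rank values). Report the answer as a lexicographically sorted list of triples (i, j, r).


Reconstructing r_w from the 31 given conditions:

  R[1]: 0, 0, 0, 0, 0, 0, 0, 0, 1
  R[2]: 0, 0, 0, 0, 0, 0, 0, 1, 2
  R[3]: 0, 0, 0, 0, 0, 1, 1, 2, 3
  R[4]: 0, 0, 0, 0, 0, 1, 2, 3, 4
  R[5]: 0, 0, 0, 1, 1, 2, 3, 4, 5
  R[6]: 0, 0, 1, 2, 2, 3, 4, 5, 6
  R[7]: 1, 1, 2, 3, 3, 4, 5, 6, 7
  R[8]: 1, 2, 3, 4, 4, 5, 6, 7, 8
  R[9]: 1, 2, 3, 4, 5, 6, 7, 8, 9

reading off 1-entries of Δ²R: w = (9, 8, 6, 7, 4, 3, 1, 2, 5).

|D(w)|=30, |Ess(w)|=5:

[(1, 8, 0), (2, 7, 0), (4, 5, 0), (5, 3, 0), (6, 2, 0)]


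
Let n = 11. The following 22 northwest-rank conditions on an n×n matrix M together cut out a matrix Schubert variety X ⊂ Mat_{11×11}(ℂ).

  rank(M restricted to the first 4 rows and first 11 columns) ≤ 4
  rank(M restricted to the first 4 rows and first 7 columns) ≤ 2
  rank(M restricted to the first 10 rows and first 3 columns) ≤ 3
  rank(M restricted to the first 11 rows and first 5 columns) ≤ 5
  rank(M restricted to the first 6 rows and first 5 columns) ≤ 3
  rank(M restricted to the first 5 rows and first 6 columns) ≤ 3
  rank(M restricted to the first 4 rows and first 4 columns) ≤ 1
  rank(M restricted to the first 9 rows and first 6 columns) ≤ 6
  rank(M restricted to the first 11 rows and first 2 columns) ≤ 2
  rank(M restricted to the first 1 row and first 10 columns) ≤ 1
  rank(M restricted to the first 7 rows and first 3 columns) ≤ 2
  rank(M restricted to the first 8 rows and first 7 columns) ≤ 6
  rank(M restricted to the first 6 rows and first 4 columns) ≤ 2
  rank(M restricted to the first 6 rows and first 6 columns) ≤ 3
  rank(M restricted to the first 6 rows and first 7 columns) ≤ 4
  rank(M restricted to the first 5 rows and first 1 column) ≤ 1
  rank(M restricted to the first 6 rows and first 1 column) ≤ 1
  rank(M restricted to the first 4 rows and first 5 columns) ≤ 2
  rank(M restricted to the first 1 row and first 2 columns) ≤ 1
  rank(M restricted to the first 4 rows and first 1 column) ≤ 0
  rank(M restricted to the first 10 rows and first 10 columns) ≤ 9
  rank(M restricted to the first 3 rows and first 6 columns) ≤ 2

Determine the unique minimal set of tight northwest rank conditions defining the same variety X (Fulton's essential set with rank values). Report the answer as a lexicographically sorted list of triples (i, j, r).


Computing R[i][j] = min implied NW-rank bound (n=11, 22 conditions):

  R[1]: 0 1 1 1 1 1 1 1 1 1 1
  R[2]: 0 1 1 1 2 2 2 2 2 2 2
  R[3]: 0 1 1 1 2 2 2 3 3 3 3
  R[4]: 0 1 1 1 2 2 2 3 4 4 4
  R[5]: 1 2 2 2 3 3 3 4 5 5 5
  R[6]: 1 2 2 2 3 3 4 5 6 6 6
  R[7]: 1 2 2 3 4 4 5 6 7 7 7
  R[8]: 1 2 3 4 5 5 6 7 8 8 8
  R[9]: 1 2 3 4 5 6 7 8 9 9 9
  R[10]: 1 2 3 4 5 6 7 8 9 9 10
  R[11]: 1 2 3 4 5 6 7 8 9 10 11

so w = (2, 5, 8, 9, 1, 7, 4, 3, 6, 11, 10).

|D(w)|=19, |Ess(w)|=7:

[(4, 1, 0), (4, 4, 1), (4, 7, 2), (6, 4, 2), (6, 6, 3), (7, 3, 2), (10, 10, 9)]


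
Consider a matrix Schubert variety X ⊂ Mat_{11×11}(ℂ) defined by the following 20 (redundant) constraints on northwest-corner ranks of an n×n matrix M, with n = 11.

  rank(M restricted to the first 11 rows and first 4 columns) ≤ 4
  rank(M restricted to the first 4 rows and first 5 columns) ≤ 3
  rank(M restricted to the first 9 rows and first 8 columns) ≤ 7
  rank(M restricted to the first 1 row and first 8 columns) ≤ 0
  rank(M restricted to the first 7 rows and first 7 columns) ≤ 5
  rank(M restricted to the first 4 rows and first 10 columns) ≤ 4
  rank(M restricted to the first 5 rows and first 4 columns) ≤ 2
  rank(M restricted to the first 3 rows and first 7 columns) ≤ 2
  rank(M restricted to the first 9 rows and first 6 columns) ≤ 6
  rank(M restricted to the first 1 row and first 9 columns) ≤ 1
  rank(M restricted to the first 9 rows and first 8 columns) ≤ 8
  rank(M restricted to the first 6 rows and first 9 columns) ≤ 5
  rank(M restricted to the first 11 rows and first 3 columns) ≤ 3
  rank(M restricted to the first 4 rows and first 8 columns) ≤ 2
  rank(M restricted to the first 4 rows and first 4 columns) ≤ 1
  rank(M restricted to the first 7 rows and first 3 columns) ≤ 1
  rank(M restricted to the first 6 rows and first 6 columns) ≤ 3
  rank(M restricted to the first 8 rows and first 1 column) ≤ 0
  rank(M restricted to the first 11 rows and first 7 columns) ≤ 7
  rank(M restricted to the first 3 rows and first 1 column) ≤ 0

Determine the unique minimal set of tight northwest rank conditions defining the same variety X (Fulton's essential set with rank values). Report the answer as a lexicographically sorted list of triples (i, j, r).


Propagating the 20 rank bounds to every northwest block:

  i=1: 0  0  0  0  0  0  0  0  1  1  1
  i=2: 0  1  1  1  1  1  1  1  2  2  2
  i=3: 0  1  1  1  2  2  2  2  3  3  3
  i=4: 0  1  1  1  2  2  2  2  3  4  4
  i=5: 0  1  1  2  3  3  3  3  4  5  5
  i=6: 0  1  1  2  3  3  4  4  5  6  6
  i=7: 0  1  1  2  3  4  5  5  6  7  7
  i=8: 0  1  2  3  4  5  6  6  7  8  8
  i=9: 1  2  3  4  5  6  7  7  8  9  9
  i=10: 1  2  3  4  5  6  7  8  9  10  10
  i=11: 1  2  3  4  5  6  7  8  9  10  11

reading off 1-entries of Δ²R: w = (9, 2, 5, 10, 4, 7, 6, 3, 1, 8, 11).

D(w) has 26 cells with 6 SE-corners; essential set:

[(1, 8, 0), (4, 4, 1), (4, 8, 2), (6, 6, 3), (7, 3, 1), (8, 1, 0)]


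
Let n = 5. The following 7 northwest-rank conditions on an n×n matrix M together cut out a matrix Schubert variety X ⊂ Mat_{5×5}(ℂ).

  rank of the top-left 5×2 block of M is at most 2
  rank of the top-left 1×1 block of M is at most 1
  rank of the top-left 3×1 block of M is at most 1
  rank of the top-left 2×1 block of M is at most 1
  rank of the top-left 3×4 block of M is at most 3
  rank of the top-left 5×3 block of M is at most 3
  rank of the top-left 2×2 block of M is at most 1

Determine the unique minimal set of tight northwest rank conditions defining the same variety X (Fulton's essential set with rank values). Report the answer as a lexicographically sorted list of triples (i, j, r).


Rank table r_w(5×5) implied by the 7 constraints:

  R[1]: 1 1 1 1 1
  R[2]: 1 1 2 2 2
  R[3]: 1 2 3 3 3
  R[4]: 1 2 3 4 4
  R[5]: 1 2 3 4 5

reading off 1-entries of Δ²R: w = (1, 3, 2, 4, 5).

1 SE-corner of the 1-cell Rothe diagram gives Ess(w):

[(2, 2, 1)]


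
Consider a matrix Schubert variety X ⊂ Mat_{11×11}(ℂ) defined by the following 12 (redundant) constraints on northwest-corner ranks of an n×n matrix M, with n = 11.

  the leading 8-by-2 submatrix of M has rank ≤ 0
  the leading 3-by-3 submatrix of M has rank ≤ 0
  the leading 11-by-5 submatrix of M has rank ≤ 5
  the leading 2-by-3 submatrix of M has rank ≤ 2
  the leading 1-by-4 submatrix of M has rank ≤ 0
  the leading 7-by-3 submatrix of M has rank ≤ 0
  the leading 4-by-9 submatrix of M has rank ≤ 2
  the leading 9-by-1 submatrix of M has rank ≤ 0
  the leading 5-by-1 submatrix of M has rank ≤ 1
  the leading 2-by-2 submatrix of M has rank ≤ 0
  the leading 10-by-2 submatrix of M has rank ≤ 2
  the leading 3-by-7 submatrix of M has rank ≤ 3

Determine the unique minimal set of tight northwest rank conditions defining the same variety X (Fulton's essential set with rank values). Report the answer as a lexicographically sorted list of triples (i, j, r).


The tightest implied rank at each (i,j), from the 12 conditions:

  R[1]: 0 0 0 0 1 1 1 1 1 1 1
  R[2]: 0 0 0 1 2 2 2 2 2 2 2
  R[3]: 0 0 0 1 2 2 2 2 2 3 3
  R[4]: 0 0 0 1 2 2 2 2 2 3 4
  R[5]: 0 0 0 1 2 3 3 3 3 4 5
  R[6]: 0 0 0 1 2 3 4 4 4 5 6
  R[7]: 0 0 0 1 2 3 4 5 5 6 7
  R[8]: 0 0 1 2 3 4 5 6 6 7 8
  R[9]: 0 1 2 3 4 5 6 7 7 8 9
  R[10]: 1 2 3 4 5 6 7 8 8 9 10
  R[11]: 1 2 3 4 5 6 7 8 9 10 11

giving w = (5, 4, 10, 11, 6, 7, 8, 3, 2, 1, 9) via Δ²R.

|D(w)|=33, |Ess(w)|=5:

[(1, 4, 0), (4, 9, 2), (7, 3, 0), (8, 2, 0), (9, 1, 0)]


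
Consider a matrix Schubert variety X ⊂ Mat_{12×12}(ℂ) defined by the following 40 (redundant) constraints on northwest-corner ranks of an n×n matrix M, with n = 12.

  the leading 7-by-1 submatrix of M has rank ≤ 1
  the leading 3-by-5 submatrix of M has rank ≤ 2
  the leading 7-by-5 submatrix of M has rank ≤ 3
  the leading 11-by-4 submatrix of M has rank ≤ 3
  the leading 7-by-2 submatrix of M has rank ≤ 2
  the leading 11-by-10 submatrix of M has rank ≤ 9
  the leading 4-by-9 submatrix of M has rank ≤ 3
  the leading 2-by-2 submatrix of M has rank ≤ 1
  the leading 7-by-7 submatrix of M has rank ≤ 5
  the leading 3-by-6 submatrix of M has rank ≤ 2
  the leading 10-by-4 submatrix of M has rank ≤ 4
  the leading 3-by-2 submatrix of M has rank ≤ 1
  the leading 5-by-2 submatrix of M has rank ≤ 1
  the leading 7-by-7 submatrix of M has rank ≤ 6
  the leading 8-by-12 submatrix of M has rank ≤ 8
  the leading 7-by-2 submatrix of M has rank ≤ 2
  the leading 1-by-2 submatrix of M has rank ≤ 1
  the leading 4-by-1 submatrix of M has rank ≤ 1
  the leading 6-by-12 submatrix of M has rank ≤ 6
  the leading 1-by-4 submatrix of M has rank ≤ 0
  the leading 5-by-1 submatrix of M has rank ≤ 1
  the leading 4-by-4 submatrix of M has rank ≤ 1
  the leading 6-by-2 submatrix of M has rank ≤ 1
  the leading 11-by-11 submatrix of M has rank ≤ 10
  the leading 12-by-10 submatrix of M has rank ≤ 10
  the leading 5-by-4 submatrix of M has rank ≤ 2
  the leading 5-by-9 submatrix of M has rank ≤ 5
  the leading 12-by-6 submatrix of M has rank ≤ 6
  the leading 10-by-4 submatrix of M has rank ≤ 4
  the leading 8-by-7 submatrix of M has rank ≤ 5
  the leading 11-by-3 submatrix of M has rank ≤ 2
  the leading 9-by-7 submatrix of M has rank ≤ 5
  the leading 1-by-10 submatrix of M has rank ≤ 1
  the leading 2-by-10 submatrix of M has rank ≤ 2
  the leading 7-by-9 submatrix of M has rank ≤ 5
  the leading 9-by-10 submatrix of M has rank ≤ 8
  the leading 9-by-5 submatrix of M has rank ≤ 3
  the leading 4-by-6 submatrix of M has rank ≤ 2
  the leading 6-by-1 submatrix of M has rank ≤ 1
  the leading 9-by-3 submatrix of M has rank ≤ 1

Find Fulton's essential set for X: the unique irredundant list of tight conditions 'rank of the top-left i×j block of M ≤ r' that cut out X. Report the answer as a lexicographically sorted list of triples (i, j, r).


Reconstructing r_w from the 40 given conditions:

  R[1]: 0 0 0 0 1 1 1 1 1 1 1 1
  R[2]: 1 1 1 1 2 2 2 2 2 2 2 2
  R[3]: 1 1 1 1 2 2 3 3 3 3 3 3
  R[4]: 1 1 1 1 2 2 3 3 3 4 4 4
  R[5]: 1 1 1 2 3 3 4 4 4 5 5 5
  R[6]: 1 1 1 2 3 4 5 5 5 6 6 6
  R[7]: 1 1 1 2 3 4 5 5 5 6 7 7
  R[8]: 1 1 1 2 3 4 5 6 6 7 8 8
  R[9]: 1 1 1 2 3 4 5 6 7 8 9 9
  R[10]: 1 2 2 3 4 5 6 7 8 9 10 10
  R[11]: 1 2 2 3 4 5 6 7 8 9 10 11
  R[12]: 1 2 3 4 5 6 7 8 9 10 11 12

reading off 1-entries of Δ²R: w = (5, 1, 7, 10, 4, 6, 11, 8, 9, 2, 12, 3).

ℓ(w)=27; the 7 essential cells (i,j,r):

[(1, 4, 0), (4, 4, 1), (4, 6, 2), (4, 9, 3), (7, 9, 5), (9, 3, 1), (11, 3, 2)]


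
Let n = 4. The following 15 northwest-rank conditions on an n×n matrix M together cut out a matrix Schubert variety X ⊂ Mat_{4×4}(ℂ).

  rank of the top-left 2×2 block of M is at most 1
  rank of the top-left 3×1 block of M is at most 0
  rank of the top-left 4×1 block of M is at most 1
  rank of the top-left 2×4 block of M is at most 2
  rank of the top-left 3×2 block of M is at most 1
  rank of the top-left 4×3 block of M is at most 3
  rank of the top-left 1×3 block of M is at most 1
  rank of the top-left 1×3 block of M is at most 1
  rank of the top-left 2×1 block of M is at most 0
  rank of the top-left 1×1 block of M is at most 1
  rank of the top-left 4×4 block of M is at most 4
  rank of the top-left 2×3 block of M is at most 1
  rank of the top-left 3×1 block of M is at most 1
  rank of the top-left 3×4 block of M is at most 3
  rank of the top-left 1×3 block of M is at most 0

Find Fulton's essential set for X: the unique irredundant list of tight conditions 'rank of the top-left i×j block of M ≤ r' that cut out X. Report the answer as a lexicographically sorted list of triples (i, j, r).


Reconstructing r_w from the 15 given conditions:

  row 1: 0, 0, 0, 1
  row 2: 0, 1, 1, 2
  row 3: 0, 1, 2, 3
  row 4: 1, 2, 3, 4

giving w = (4, 2, 3, 1) via Δ²R.

|D(w)|=5, |Ess(w)|=2:

[(1, 3, 0), (3, 1, 0)]
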